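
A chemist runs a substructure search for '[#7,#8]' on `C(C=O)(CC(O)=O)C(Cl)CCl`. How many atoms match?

3

Check the 11 heavy atoms by environment: 6× C → no; 2× Cl → no; 3× O → match.
That gives 3 matching atoms.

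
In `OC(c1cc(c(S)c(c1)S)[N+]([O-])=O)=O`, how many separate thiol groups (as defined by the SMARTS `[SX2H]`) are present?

[SX2H] is the SMARTS for a thiol: an aliphatic sulfur with two connections, one being H.
The molecule carries 2 separate instances of a thiol (-SH) meeting every constraint; each maps to a distinct set of atoms, giving 2 matches.

2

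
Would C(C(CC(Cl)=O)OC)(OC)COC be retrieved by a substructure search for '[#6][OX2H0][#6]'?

Yes

The pattern [#6][OX2H0][#6] describes an aliphatic oxygen bridging two carbons with no H on the oxygen — an ether.
The molecule carries a methoxy ether (-OCH3), whose atoms satisfy every constraint of the query, so the pattern matches.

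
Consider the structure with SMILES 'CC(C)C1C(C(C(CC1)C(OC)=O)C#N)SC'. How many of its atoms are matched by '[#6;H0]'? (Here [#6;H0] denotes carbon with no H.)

2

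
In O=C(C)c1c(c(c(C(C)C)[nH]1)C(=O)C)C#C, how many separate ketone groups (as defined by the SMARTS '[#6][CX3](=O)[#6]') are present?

2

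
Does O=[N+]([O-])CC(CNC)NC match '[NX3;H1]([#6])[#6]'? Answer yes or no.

Yes

The pattern [NX3;H1]([#6])[#6] describes a trivalent nitrogen with one H, bonded to two carbons — a secondary amine.
The molecule carries an N-methylamino group (-NHCH3), whose atoms satisfy every constraint of the query, so the pattern matches.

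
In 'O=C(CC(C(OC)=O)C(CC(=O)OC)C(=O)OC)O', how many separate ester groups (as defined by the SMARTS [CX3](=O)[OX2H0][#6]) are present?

[CX3](=O)[OX2H0][#6] is the SMARTS for an ester: a carbonyl carbon bonded to an oxygen that is itself bonded to carbon (no H on that O).
The molecule carries 3 separate instances of a methyl-ester group (-C(=O)OCH3) meeting every constraint; each maps to a distinct set of atoms, giving 3 matches.

3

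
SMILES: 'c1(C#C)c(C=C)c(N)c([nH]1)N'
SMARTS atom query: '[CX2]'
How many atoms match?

2

Check the 11 heavy atoms by environment: 1× n (aromatic, X3) → no; 4× c (aromatic, X3) → no; 2× C (X2) → match; 2× N (X3) → no; 2× C (X3) → no.
That gives 2 matching atoms.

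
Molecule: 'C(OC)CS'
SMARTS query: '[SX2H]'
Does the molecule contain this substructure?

The pattern [SX2H] describes an aliphatic sulfur with two connections, one being H — a thiol.
The molecule carries a thiol (-SH), whose atoms satisfy every constraint of the query, so the pattern matches.

Yes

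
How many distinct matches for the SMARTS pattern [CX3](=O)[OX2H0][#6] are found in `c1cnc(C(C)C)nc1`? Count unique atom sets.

0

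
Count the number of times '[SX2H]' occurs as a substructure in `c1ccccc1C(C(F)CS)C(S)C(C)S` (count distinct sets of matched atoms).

3

[SX2H] is the SMARTS for a thiol: an aliphatic sulfur with two connections, one being H.
The molecule carries 3 separate instances of a thiol (-SH) meeting every constraint; each maps to a distinct set of atoms, giving 3 matches.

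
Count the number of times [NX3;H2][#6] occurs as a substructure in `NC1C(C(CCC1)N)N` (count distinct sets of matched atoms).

3

[NX3;H2][#6] is the SMARTS for a primary amine: a trivalent nitrogen with two H attached to carbon.
The molecule carries 3 separate instances of a primary amino group (-NH2) meeting every constraint; each maps to a distinct set of atoms, giving 3 matches.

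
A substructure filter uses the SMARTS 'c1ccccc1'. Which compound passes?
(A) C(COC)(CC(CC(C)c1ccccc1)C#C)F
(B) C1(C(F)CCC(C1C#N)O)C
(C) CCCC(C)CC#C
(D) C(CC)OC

c1ccccc1 describes six aromatic carbons in a ring (a benzene ring).
(A) contains a phenyl ring, which satisfies every atom and bond constraint.
(B) has a methyl group (-CH3) but no six-membered all-carbon aromatic ring is present.
(C) has a methyl group (-CH3) but no six-membered all-carbon aromatic ring is present.
(D) has a methyl group (-CH3) but no six-membered all-carbon aromatic ring is present.
So the answer is (A).

A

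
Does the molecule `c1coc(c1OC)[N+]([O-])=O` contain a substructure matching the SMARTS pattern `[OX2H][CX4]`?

No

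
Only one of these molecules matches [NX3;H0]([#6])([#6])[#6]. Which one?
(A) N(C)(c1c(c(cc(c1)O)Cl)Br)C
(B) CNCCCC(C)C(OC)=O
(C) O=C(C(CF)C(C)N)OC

A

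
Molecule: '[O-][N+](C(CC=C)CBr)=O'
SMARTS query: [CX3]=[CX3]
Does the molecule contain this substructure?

The pattern [CX3]=[CX3] describes a non-aromatic C=C double bond between two sp2 carbons — an alkene.
The molecule carries a vinyl group (-CH=CH2), whose atoms satisfy every constraint of the query, so the pattern matches.

Yes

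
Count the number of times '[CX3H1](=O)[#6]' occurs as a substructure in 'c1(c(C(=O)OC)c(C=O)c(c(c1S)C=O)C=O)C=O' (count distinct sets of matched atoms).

4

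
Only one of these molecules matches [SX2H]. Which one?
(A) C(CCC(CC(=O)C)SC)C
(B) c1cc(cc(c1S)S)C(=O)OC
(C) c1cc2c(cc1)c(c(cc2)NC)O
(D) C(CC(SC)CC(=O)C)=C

[SX2H] describes an aliphatic sulfur with two connections, one being H (a thiol).
(A) has a methylthio ether (-SCH3) but the sulfur has H0 (bonded to two carbons), not H1.
(B) contains a thiol (-SH), which satisfies every atom and bond constraint.
(C) has a hydroxyl group (-OH) but it is an -OH, not an -SH.
(D) has a methylthio ether (-SCH3) but the sulfur has H0 (bonded to two carbons), not H1.
So the answer is (B).

B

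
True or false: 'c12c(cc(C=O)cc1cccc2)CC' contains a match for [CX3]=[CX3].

The pattern [CX3]=[CX3] describes a non-aromatic C=C double bond between two sp2 carbons — an alkene.
The closest candidate here is an ethyl group (-CH2CH3), but its C-C bond is a single bond between CX4 carbons, not CX3=CX3. No other fragment satisfies the full query, so there is no match.

False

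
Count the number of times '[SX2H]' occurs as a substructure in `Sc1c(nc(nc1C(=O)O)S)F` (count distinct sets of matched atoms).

2

[SX2H] is the SMARTS for a thiol: an aliphatic sulfur with two connections, one being H.
The molecule carries 2 separate instances of a thiol (-SH) meeting every constraint; each maps to a distinct set of atoms, giving 2 matches.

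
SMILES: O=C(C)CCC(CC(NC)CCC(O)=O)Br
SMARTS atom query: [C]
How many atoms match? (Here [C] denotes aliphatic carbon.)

11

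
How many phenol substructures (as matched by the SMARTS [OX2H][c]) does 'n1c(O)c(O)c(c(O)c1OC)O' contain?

4

[OX2H][c] is the SMARTS for a phenol: a hydroxyl oxygen attached to an aromatic carbon.
The molecule carries 4 separate instances of a hydroxyl group (-OH) meeting every constraint; each maps to a distinct set of atoms, giving 4 matches.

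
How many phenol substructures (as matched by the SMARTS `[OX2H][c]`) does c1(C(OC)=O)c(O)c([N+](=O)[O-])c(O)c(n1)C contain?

[OX2H][c] is the SMARTS for a phenol: a hydroxyl oxygen attached to an aromatic carbon.
The molecule carries 2 separate instances of a hydroxyl group (-OH) meeting every constraint; each maps to a distinct set of atoms, giving 2 matches.

2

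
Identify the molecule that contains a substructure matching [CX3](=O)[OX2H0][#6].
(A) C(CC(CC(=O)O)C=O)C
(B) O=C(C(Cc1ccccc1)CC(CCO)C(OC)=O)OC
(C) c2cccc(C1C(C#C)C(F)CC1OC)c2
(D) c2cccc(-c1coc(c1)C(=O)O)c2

B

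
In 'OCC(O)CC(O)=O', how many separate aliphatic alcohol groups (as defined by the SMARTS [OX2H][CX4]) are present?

2

[OX2H][CX4] is the SMARTS for an aliphatic alcohol: a hydroxyl oxygen bound to an sp3 (X4) carbon.
The molecule carries 2 separate instances of a hydroxyl group (-OH) meeting every constraint; each maps to a distinct set of atoms, giving 2 matches.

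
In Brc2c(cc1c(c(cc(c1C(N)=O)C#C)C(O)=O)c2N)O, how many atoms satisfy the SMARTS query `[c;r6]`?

10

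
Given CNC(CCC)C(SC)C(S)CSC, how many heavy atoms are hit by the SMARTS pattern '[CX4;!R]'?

10

The query [CX4;!R] means: aliphatic carbon with four total connections, not in a ring.
Check the 14 heavy atoms by environment: 10× C (X4, acyclic) → match; 3× S (X2, acyclic) → no; 1× N (X3, acyclic) → no.
That gives 10 matching atoms.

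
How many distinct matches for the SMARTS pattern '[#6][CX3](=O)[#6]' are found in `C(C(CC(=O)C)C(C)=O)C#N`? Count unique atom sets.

[#6][CX3](=O)[#6] is the SMARTS for a ketone: a carbonyl carbon (no H) flanked by two carbons.
The molecule carries 2 separate instances of an acetyl/ketone group (-C(=O)CH3) meeting every constraint; each maps to a distinct set of atoms, giving 2 matches.

2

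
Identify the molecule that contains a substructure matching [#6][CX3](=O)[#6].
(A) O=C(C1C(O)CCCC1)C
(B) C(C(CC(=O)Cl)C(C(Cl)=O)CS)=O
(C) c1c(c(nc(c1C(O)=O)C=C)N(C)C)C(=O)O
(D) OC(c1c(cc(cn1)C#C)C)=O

A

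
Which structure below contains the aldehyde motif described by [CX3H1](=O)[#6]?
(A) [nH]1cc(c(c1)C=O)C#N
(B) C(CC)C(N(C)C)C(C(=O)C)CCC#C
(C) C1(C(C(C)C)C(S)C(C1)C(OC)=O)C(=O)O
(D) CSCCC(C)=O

A

[CX3H1](=O)[#6] describes an sp2 carbon with one H, double-bonded to O and single-bonded to carbon (an aldehyde).
(A) contains an aldehyde (-CHO), which satisfies every atom and bond constraint.
(B) has an acetyl/ketone group (-C(=O)CH3) but the carbonyl carbon has H0 (two carbon neighbours), not H1.
(C) has a methyl-ester group (-C(=O)OCH3) but the carbonyl carbon has H0, not H1.
(D) has an acetyl/ketone group (-C(=O)CH3) but the carbonyl carbon has H0 (two carbon neighbours), not H1.
So the answer is (A).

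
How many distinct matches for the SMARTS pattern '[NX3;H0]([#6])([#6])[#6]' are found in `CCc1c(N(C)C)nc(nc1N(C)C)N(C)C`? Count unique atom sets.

3

[NX3;H0]([#6])([#6])[#6] is the SMARTS for a tertiary amine: a trivalent nitrogen with no H, bonded to three carbons.
The molecule carries 3 separate instances of a dimethylamino group (-N(CH3)2) meeting every constraint; each maps to a distinct set of atoms, giving 3 matches.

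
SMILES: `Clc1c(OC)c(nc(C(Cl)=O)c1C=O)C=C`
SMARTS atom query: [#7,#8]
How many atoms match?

The query [#7,#8] means: nitrogen or oxygen (comma = OR).
Check the 16 heavy atoms by environment: 1× n (aromatic) → match; 5× c (aromatic) → no; 5× C → no; 3× O → match; 2× Cl → no.
Summing the matching environments: 1 + 3 = 4 matching atoms.

4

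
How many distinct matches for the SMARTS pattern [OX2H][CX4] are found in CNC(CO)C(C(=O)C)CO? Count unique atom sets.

2

[OX2H][CX4] is the SMARTS for an aliphatic alcohol: a hydroxyl oxygen bound to an sp3 (X4) carbon.
The molecule carries 2 separate instances of a hydroxyl group (-OH) meeting every constraint; each maps to a distinct set of atoms, giving 2 matches.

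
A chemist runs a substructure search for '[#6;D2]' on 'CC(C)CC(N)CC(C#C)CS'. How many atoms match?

4

Check the 12 heavy atoms by environment: 4× C (D2) → match; 3× C (D3) → no; 3× C (D1) → no; 1× N (D1) → no; 1× S (D1) → no.
That gives 4 matching atoms.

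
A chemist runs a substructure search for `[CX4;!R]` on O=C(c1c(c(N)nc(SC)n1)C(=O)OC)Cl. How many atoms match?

2

Check the 16 heavy atoms by environment: 2× n (aromatic, X2, in 6-ring) → no; 4× c (aromatic, X3, in 6-ring) → no; 2× C (X3, acyclic) → no; 2× O (X1, acyclic) → no; 1× Cl (X1, acyclic) → no; 1× O (X2, acyclic) → no; 2× C (X4, acyclic) → match; 1× S (X2, acyclic) → no; 1× N (X3, acyclic) → no.
That gives 2 matching atoms.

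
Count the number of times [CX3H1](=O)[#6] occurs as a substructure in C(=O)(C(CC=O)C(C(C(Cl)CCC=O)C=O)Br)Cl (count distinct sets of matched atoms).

[CX3H1](=O)[#6] is the SMARTS for an aldehyde: an sp2 carbon with one H, double-bonded to O and single-bonded to carbon.
The molecule carries 3 separate instances of an aldehyde (-CHO) meeting every constraint; each maps to a distinct set of atoms, giving 3 matches.

3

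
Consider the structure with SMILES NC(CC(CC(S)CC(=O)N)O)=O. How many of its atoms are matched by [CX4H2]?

3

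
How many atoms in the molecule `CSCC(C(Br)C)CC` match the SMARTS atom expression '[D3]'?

The query [D3] means: atom with exactly three heavy-atom neighbours.
Check the 9 heavy atoms by environment: 2× C (D2) → no; 2× C (D3) → match; 3× C (D1) → no; 1× S (D2) → no; 1× Br (D1) → no.
That gives 2 matching atoms.

2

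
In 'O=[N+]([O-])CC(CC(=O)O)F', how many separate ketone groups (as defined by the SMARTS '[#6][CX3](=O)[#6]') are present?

[#6][CX3](=O)[#6] is the SMARTS for a ketone: a carbonyl carbon (no H) flanked by two carbons.
The molecule has a carboxylic acid group (-C(=O)OH), but one neighbour of the carbonyl carbon is O, not C; nothing else fits, so there are 0 matches.

0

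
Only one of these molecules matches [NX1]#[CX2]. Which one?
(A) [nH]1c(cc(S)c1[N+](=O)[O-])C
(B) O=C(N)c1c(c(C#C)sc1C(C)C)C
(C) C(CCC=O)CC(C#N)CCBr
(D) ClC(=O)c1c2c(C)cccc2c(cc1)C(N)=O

[NX1]#[CX2] describes a nitrogen triple-bonded to a two-connected carbon (a nitrile).
(A) has a nitro group (-[N+](=O)[O-]) but there is no C#N triple bond.
(B) has a primary amide (-C(=O)NH2) but the nitrogen is NX3, not NX1.
(C) contains a nitrile (-C#N), which satisfies every atom and bond constraint.
(D) has a primary amide (-C(=O)NH2) but the nitrogen is NX3, not NX1.
So the answer is (C).

C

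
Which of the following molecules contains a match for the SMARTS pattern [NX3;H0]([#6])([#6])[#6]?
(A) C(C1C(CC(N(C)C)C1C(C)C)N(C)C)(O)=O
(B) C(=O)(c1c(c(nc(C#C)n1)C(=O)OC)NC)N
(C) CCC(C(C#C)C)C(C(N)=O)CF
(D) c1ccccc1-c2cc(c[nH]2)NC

[NX3;H0]([#6])([#6])[#6] describes a trivalent nitrogen with no H, bonded to three carbons (a tertiary amine).
(A) contains a dimethylamino group (-N(CH3)2), which satisfies every atom and bond constraint.
(B) has an N-methylamino group (-NHCH3) but the nitrogen still has one H (H1), not H0.
(C) has a primary amide (-C(=O)NH2) but the amide nitrogen has H2 and only one carbon neighbour.
(D) has an N-methylamino group (-NHCH3) but the nitrogen still has one H (H1), not H0.
So the answer is (A).

A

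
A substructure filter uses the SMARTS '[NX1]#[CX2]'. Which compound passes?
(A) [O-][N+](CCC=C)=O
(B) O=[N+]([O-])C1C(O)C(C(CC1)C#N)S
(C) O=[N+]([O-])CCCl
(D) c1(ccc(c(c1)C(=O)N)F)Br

B

[NX1]#[CX2] describes a nitrogen triple-bonded to a two-connected carbon (a nitrile).
(A) has a nitro group (-[N+](=O)[O-]) but there is no C#N triple bond.
(B) contains a nitrile (-C#N), which satisfies every atom and bond constraint.
(C) has a nitro group (-[N+](=O)[O-]) but there is no C#N triple bond.
(D) has a primary amide (-C(=O)NH2) but the nitrogen is NX3, not NX1.
So the answer is (B).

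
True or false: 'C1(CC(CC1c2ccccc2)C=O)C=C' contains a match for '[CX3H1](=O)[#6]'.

The pattern [CX3H1](=O)[#6] describes an sp2 carbon with one H, double-bonded to O and single-bonded to carbon — an aldehyde.
The molecule carries an aldehyde (-CHO), whose atoms satisfy every constraint of the query, so the pattern matches.

True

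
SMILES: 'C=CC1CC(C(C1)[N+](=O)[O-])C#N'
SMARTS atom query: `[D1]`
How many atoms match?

4

The query [D1] means: atom with exactly one heavy-atom neighbour (degree 1).
Check the 12 heavy atoms by environment: 3× C (D3) → no; 4× C (D2) → no; 1× C (D1) → match; 1× N (charge +1, D3) → no; 1× O (charge -1, D1) → match; 1× O (D1) → match; 1× N (D1) → match.
Summing the matching environments: 1 + 1 + 1 + 1 = 4 matching atoms.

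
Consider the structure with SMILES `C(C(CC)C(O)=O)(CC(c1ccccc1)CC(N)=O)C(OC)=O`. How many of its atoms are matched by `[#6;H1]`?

The query [#6;H1] means: any carbon bearing exactly one hydrogen.
Check the 23 heavy atoms by environment: 2× C (H3) → no; 3× C (H2) → no; 3× C (H1) → match; 3× C (H0) → no; 4× O (H0) → no; 1× O (H1) → no; 1× c (aromatic, H0) → no; 5× c (aromatic, H1) → match; 1× N (H2) → no.
Summing the matching environments: 3 + 5 = 8 matching atoms.

8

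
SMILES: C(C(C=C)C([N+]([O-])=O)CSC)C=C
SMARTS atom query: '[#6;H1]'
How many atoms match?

4

Check the 13 heavy atoms by environment: 4× C (H2) → no; 4× C (H1) → match; 1× S (H0) → no; 1× C (H3) → no; 1× N (charge +1, H0) → no; 1× O (charge -1, H0) → no; 1× O (H0) → no.
That gives 4 matching atoms.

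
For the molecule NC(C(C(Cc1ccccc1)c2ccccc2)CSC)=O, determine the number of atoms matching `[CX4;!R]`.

5

The query [CX4;!R] means: aliphatic carbon with four total connections, not in a ring.
Check the 21 heavy atoms by environment: 5× C (X4, acyclic) → match; 12× c (aromatic, X3, in 6-ring) → no; 1× S (X2, acyclic) → no; 1× C (X3, acyclic) → no; 1× O (X1, acyclic) → no; 1× N (X3, acyclic) → no.
That gives 5 matching atoms.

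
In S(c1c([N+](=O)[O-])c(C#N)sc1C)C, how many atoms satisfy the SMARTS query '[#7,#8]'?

The query [#7,#8] means: nitrogen or oxygen (comma = OR).
Check the 13 heavy atoms by environment: 1× s (aromatic) → no; 4× c (aromatic) → no; 3× C → no; 1× N → match; 1× S → no; 1× N (charge +1) → match; 1× O (charge -1) → match; 1× O → match.
Summing the matching environments: 1 + 1 + 1 + 1 = 4 matching atoms.

4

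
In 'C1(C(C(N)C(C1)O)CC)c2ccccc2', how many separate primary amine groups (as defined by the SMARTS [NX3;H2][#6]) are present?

1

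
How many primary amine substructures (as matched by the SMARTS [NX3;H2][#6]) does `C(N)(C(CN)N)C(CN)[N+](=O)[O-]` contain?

4

[NX3;H2][#6] is the SMARTS for a primary amine: a trivalent nitrogen with two H attached to carbon.
The molecule carries 4 separate instances of a primary amino group (-NH2) meeting every constraint; each maps to a distinct set of atoms, giving 4 matches.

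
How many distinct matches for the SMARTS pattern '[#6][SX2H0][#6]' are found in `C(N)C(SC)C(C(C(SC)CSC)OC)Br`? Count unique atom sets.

[#6][SX2H0][#6] is the SMARTS for a thioether: an aliphatic sulfur bridging two carbons with no H on the sulfur.
The molecule carries 3 separate instances of a methylthio ether (-SCH3) meeting every constraint; each maps to a distinct set of atoms, giving 3 matches.

3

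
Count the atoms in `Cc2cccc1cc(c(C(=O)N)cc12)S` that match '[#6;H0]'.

Check the 15 heavy atoms by environment: 5× c (aromatic, H0) → match; 5× c (aromatic, H1) → no; 1× C (H3) → no; 1× S (H1) → no; 1× C (H0) → match; 1× O (H0) → no; 1× N (H2) → no.
Summing the matching environments: 5 + 1 = 6 matching atoms.

6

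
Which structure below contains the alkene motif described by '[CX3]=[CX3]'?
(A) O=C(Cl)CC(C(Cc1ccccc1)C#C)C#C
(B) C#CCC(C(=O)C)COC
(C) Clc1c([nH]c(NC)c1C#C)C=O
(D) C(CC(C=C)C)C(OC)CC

D

[CX3]=[CX3] describes a non-aromatic C=C double bond between two sp2 carbons (an alkene).
(A) has an ethynyl group (-C#CH) but the C-C bond is a triple bond, not a double bond.
(B) has an ethynyl group (-C#CH) but the C-C bond is a triple bond, not a double bond.
(C) has an ethynyl group (-C#CH) but the C-C bond is a triple bond, not a double bond.
(D) contains a vinyl group (-CH=CH2), which satisfies every atom and bond constraint.
So the answer is (D).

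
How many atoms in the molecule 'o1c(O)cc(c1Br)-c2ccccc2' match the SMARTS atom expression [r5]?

5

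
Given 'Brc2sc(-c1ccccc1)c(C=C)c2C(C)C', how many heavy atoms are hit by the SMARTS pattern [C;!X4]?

2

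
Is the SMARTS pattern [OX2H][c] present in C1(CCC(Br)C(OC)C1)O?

No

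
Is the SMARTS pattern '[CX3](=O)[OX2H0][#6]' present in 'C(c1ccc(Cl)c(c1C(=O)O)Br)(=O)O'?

No

The pattern [CX3](=O)[OX2H0][#6] describes a carbonyl carbon bonded to an oxygen that is itself bonded to carbon (no H on that O) — an ester.
The closest candidate here is a carboxylic acid group (-C(=O)OH), but the singly-bonded O carries H (OX2H1, not H0). No other fragment satisfies the full query, so there is no match.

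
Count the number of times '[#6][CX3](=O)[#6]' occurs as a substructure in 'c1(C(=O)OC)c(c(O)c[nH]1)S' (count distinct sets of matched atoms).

[#6][CX3](=O)[#6] is the SMARTS for a ketone: a carbonyl carbon (no H) flanked by two carbons.
The molecule has a methyl-ester group (-C(=O)OCH3), but one neighbour of the carbonyl carbon is O, not C; nothing else fits, so there are 0 matches.

0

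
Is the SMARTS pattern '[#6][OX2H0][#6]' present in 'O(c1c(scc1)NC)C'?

Yes

The pattern [#6][OX2H0][#6] describes an aliphatic oxygen bridging two carbons with no H on the oxygen — an ether.
The molecule carries a methoxy ether (-OCH3), whose atoms satisfy every constraint of the query, so the pattern matches.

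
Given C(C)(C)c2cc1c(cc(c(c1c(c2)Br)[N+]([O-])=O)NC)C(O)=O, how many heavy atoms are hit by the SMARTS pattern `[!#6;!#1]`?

7

The query [!#6;!#1] means: not carbon and not hydrogen — any heteroatom.
Check the 22 heavy atoms by environment: 10× c (aromatic) → no; 1× N (charge +1) → match; 1× O (charge -1) → match; 3× O → match; 5× C → no; 1× N → match; 1× Br → match.
Summing the matching environments: 1 + 1 + 3 + 1 + 1 = 7 matching atoms.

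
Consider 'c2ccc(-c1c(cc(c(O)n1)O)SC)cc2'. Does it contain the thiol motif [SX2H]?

No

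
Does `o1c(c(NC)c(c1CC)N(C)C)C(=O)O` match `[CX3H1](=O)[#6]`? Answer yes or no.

The pattern [CX3H1](=O)[#6] describes an sp2 carbon with one H, double-bonded to O and single-bonded to carbon — an aldehyde.
The closest candidate here is a carboxylic acid group (-C(=O)OH), but the carbonyl carbon has H0 and is bonded to O, not H1. No other fragment satisfies the full query, so there is no match.

No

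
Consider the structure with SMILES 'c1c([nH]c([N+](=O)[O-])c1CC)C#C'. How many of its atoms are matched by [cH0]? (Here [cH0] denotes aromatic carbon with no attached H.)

The query [cH0] means: aromatic carbon with no attached hydrogen (substituted or ring-fusion).
Check the 12 heavy atoms by environment: 1× n (aromatic, H1) → no; 3× c (aromatic, H0) → match; 1× c (aromatic, H1) → no; 1× C (H0) → no; 1× C (H1) → no; 1× N (charge +1, H0) → no; 1× O (charge -1, H0) → no; 1× O (H0) → no; 1× C (H2) → no; 1× C (H3) → no.
That gives 3 matching atoms.

3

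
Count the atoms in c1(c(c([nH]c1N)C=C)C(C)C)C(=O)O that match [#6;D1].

3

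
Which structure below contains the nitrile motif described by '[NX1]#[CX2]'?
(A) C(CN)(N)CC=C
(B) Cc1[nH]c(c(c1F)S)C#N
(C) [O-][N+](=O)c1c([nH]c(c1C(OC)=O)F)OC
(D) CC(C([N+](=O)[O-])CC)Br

[NX1]#[CX2] describes a nitrogen triple-bonded to a two-connected carbon (a nitrile).
(A) has a primary amino group (-NH2) but the nitrogen is NX3 (three connections), not NX1 triple-bonded.
(B) contains a nitrile (-C#N), which satisfies every atom and bond constraint.
(C) has a nitro group (-[N+](=O)[O-]) but there is no C#N triple bond.
(D) has a nitro group (-[N+](=O)[O-]) but there is no C#N triple bond.
So the answer is (B).

B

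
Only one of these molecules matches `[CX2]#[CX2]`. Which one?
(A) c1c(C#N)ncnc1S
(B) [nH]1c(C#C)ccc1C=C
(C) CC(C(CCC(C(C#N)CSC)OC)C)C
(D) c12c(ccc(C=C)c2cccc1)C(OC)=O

B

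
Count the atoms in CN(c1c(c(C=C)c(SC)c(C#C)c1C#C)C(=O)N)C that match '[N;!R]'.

2

The query [N;!R] means: aliphatic nitrogen not in a ring.
Check the 20 heavy atoms by environment: 6× c (aromatic, in 6-ring) → no; 2× N (acyclic) → match; 10× C (acyclic) → no; 1× S (acyclic) → no; 1× O (acyclic) → no.
That gives 2 matching atoms.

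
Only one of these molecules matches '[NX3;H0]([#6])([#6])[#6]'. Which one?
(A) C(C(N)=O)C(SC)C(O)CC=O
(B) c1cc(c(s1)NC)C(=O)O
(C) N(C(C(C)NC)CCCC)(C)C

C

[NX3;H0]([#6])([#6])[#6] describes a trivalent nitrogen with no H, bonded to three carbons (a tertiary amine).
(A) has a primary amide (-C(=O)NH2) but the amide nitrogen has H2 and only one carbon neighbour.
(B) has an N-methylamino group (-NHCH3) but the nitrogen still has one H (H1), not H0.
(C) contains a dimethylamino group (-N(CH3)2), which satisfies every atom and bond constraint.
So the answer is (C).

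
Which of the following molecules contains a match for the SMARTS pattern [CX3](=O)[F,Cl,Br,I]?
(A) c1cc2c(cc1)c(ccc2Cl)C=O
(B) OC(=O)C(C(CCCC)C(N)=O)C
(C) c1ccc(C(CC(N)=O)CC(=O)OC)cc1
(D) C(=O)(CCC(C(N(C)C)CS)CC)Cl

[CX3](=O)[F,Cl,Br,I] describes a carbonyl carbon bonded to a halogen (an acyl halide).
(A) has a chloro substituent but the Cl is not on a carbonyl carbon.
(B) has a carboxylic acid group (-C(=O)OH) but the carbonyl is bonded to -OH, not to a halogen.
(C) has a methyl-ester group (-C(=O)OCH3) but the carbonyl is bonded to -O-C, not to a halogen.
(D) contains an acyl chloride (-C(=O)Cl), which satisfies every atom and bond constraint.
So the answer is (D).

D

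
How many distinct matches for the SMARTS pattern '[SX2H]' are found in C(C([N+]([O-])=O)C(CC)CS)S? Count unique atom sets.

[SX2H] is the SMARTS for a thiol: an aliphatic sulfur with two connections, one being H.
The molecule carries 2 separate instances of a thiol (-SH) meeting every constraint; each maps to a distinct set of atoms, giving 2 matches.

2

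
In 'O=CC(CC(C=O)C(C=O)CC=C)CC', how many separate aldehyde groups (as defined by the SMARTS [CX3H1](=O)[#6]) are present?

3

[CX3H1](=O)[#6] is the SMARTS for an aldehyde: an sp2 carbon with one H, double-bonded to O and single-bonded to carbon.
The molecule carries 3 separate instances of an aldehyde (-CHO) meeting every constraint; each maps to a distinct set of atoms, giving 3 matches.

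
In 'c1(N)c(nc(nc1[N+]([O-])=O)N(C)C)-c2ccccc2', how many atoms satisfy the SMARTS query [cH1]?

The query [cH1] means: aromatic carbon bearing exactly one hydrogen.
Check the 19 heavy atoms by environment: 2× n (aromatic, H0) → no; 5× c (aromatic, H0) → no; 1× N (H2) → no; 5× c (aromatic, H1) → match; 1× N (H0) → no; 2× C (H3) → no; 1× N (charge +1, H0) → no; 1× O (charge -1, H0) → no; 1× O (H0) → no.
That gives 5 matching atoms.

5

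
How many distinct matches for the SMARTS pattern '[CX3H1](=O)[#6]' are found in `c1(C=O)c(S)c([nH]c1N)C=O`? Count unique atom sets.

2

[CX3H1](=O)[#6] is the SMARTS for an aldehyde: an sp2 carbon with one H, double-bonded to O and single-bonded to carbon.
The molecule carries 2 separate instances of an aldehyde (-CHO) meeting every constraint; each maps to a distinct set of atoms, giving 2 matches.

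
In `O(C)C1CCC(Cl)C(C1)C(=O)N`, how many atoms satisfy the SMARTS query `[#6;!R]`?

2

Check the 12 heavy atoms by environment: 6× C (in 6-ring) → no; 1× Cl (acyclic) → no; 2× O (acyclic) → no; 2× C (acyclic) → match; 1× N (acyclic) → no.
That gives 2 matching atoms.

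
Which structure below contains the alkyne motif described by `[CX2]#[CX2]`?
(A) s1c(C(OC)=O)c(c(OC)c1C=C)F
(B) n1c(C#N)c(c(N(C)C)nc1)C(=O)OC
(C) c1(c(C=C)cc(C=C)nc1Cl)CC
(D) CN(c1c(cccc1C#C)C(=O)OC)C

[CX2]#[CX2] describes a carbon-carbon triple bond (an alkyne).
(A) has a vinyl group (-CH=CH2) but the C=C is a double bond; both carbons are CX3, not CX2.
(B) has a nitrile (-C#N) but the triple bond is C#N, not C#C.
(C) has a vinyl group (-CH=CH2) but the C=C is a double bond; both carbons are CX3, not CX2.
(D) contains an ethynyl group (-C#CH), which satisfies every atom and bond constraint.
So the answer is (D).

D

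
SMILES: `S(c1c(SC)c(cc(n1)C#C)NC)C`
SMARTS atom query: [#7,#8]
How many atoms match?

2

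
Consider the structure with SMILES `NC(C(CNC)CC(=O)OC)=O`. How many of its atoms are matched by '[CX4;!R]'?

5

The query [CX4;!R] means: aliphatic carbon with four total connections, not in a ring.
Check the 12 heavy atoms by environment: 5× C (X4, acyclic) → match; 2× C (X3, acyclic) → no; 2× O (X1, acyclic) → no; 1× O (X2, acyclic) → no; 2× N (X3, acyclic) → no.
That gives 5 matching atoms.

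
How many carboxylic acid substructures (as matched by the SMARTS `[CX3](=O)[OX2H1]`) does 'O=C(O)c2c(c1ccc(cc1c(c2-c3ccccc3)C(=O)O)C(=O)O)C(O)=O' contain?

4

[CX3](=O)[OX2H1] is the SMARTS for a carboxylic acid: an sp2 carbon double-bonded to O and single-bonded to an -OH oxygen.
The molecule carries 4 separate instances of a carboxylic acid group (-C(=O)OH) meeting every constraint; each maps to a distinct set of atoms, giving 4 matches.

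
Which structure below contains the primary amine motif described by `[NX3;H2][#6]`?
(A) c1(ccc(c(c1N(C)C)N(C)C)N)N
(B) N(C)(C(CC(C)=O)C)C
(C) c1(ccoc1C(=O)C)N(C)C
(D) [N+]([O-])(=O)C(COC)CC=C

A

[NX3;H2][#6] describes a trivalent nitrogen with two H attached to carbon (a primary amine).
(A) contains a primary amino group (-NH2), which satisfies every atom and bond constraint.
(B) has a dimethylamino group (-N(CH3)2) but the nitrogen has H0, not H2.
(C) has a dimethylamino group (-N(CH3)2) but the nitrogen has H0, not H2.
(D) has a nitro group (-[N+](=O)[O-]) but the nitrogen is [N+] with no H, not NX3H2.
So the answer is (A).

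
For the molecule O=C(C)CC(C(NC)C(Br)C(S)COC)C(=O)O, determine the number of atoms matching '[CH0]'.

2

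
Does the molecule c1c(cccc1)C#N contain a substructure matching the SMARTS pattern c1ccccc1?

Yes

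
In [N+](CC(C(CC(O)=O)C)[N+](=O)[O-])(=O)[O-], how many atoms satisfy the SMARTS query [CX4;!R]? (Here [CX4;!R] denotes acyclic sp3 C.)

5

The query [CX4;!R] means: aliphatic carbon with four total connections, not in a ring.
Check the 14 heavy atoms by environment: 5× C (X4, acyclic) → match; 1× C (X3, acyclic) → no; 3× O (X1, acyclic) → no; 1× O (X2, acyclic) → no; 2× N (charge +1, X3, acyclic) → no; 2× O (charge -1, X1, acyclic) → no.
That gives 5 matching atoms.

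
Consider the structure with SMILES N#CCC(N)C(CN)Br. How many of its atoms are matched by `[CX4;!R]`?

4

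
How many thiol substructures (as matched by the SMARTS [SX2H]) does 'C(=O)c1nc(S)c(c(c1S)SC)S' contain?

[SX2H] is the SMARTS for a thiol: an aliphatic sulfur with two connections, one being H.
The molecule carries 3 separate instances of a thiol (-SH) meeting every constraint; each maps to a distinct set of atoms, giving 3 matches.

3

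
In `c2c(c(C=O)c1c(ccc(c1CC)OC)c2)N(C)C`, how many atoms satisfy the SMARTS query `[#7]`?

1

Check the 19 heavy atoms by environment: 10× c (aromatic) → no; 2× O → no; 6× C → no; 1× N → match.
That gives 1 matching atom.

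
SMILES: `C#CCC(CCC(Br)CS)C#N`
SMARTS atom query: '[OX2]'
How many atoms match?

0

The query [OX2] means: aliphatic oxygen with two total connections — ether, hydroxyl, or ester single-bond O.
Check the 12 heavy atoms by environment: 6× C (X4) → no; 1× S (X2) → no; 3× C (X2) → no; 1× Br (X1) → no; 1× N (X1) → no.
No environment satisfies the query, so 0 matching atoms.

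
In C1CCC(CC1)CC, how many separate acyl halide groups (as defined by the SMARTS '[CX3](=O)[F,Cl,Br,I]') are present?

0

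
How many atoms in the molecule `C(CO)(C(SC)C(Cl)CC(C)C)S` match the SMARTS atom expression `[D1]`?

Check the 13 heavy atoms by environment: 2× C (D2) → no; 4× C (D3) → no; 1× S (D1) → match; 3× C (D1) → match; 1× O (D1) → match; 1× Cl (D1) → match; 1× S (D2) → no.
Summing the matching environments: 1 + 3 + 1 + 1 = 6 matching atoms.

6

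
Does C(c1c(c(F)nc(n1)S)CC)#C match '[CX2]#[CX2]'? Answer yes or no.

Yes

The pattern [CX2]#[CX2] describes a carbon-carbon triple bond — an alkyne.
The molecule carries an ethynyl group (-C#CH), whose atoms satisfy every constraint of the query, so the pattern matches.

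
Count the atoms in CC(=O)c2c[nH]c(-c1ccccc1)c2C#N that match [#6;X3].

11

The query [#6;X3] means: any carbon (aromatic or not) with three total connections.
Check the 16 heavy atoms by environment: 1× n (aromatic, X3) → no; 10× c (aromatic, X3) → match; 1× C (X2) → no; 1× N (X1) → no; 1× C (X3) → match; 1× O (X1) → no; 1× C (X4) → no.
Summing the matching environments: 10 + 1 = 11 matching atoms.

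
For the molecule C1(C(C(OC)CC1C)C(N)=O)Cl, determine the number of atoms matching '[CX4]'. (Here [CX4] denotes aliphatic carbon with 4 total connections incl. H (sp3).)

Check the 12 heavy atoms by environment: 7× C (X4) → match; 1× Cl (X1) → no; 1× C (X3) → no; 1× O (X1) → no; 1× N (X3) → no; 1× O (X2) → no.
That gives 7 matching atoms.

7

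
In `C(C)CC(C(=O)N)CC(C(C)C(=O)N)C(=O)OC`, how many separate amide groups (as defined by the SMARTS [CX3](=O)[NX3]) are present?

2

[CX3](=O)[NX3] is the SMARTS for an amide: a carbonyl carbon bonded to a trivalent nitrogen.
The molecule carries 2 separate instances of a primary amide (-C(=O)NH2) meeting every constraint; each maps to a distinct set of atoms, giving 2 matches.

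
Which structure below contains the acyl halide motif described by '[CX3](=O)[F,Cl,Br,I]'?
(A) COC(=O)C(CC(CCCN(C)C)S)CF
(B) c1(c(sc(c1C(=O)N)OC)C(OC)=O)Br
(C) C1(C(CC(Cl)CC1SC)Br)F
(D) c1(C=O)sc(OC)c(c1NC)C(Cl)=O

[CX3](=O)[F,Cl,Br,I] describes a carbonyl carbon bonded to a halogen (an acyl halide).
(A) has a methyl-ester group (-C(=O)OCH3) but the carbonyl is bonded to -O-C, not to a halogen.
(B) has a methyl-ester group (-C(=O)OCH3) but the carbonyl is bonded to -O-C, not to a halogen.
(C) has a chloro substituent but the Cl is not on a carbonyl carbon.
(D) contains an acyl chloride (-C(=O)Cl), which satisfies every atom and bond constraint.
So the answer is (D).

D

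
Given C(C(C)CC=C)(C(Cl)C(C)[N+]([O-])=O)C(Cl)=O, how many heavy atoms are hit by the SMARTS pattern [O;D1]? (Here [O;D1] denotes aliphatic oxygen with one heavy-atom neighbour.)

The query [O;D1] means: aliphatic oxygen bonded to exactly one heavy atom.
Check the 16 heavy atoms by environment: 3× C (D1) → no; 5× C (D3) → no; 2× C (D2) → no; 2× O (D1) → match; 2× Cl (D1) → no; 1× N (charge +1, D3) → no; 1× O (charge -1, D1) → match.
Summing the matching environments: 2 + 1 = 3 matching atoms.

3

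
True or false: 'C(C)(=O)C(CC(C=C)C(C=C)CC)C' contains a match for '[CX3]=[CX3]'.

True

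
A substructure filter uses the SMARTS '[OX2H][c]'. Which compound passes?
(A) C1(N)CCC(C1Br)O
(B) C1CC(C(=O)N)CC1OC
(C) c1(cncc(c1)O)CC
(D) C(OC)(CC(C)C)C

[OX2H][c] describes a hydroxyl oxygen attached to an aromatic carbon (a phenol).
(A) has a hydroxyl group (-OH) but the -OH is on an aliphatic carbon, not an aromatic c.
(B) has a methoxy ether (-OCH3) but the oxygen has H0, not H1.
(C) contains a hydroxyl group (-OH), which satisfies every atom and bond constraint.
(D) has a methoxy ether (-OCH3) but the oxygen has H0, not H1.
So the answer is (C).

C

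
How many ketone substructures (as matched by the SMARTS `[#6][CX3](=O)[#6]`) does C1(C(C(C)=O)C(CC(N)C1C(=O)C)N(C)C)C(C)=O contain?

3

[#6][CX3](=O)[#6] is the SMARTS for a ketone: a carbonyl carbon (no H) flanked by two carbons.
The molecule carries 3 separate instances of an acetyl/ketone group (-C(=O)CH3) meeting every constraint; each maps to a distinct set of atoms, giving 3 matches.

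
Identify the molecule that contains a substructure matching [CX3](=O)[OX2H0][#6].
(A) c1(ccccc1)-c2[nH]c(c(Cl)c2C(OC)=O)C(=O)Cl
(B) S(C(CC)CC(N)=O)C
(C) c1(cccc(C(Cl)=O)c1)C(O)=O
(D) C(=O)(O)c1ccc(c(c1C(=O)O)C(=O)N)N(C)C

A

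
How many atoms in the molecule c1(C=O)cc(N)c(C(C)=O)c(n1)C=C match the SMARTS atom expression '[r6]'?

6

The query [r6] means: r6 matches atoms in a six-membered ring.
Check the 14 heavy atoms by environment: 1× n (aromatic, in 6-ring) → match; 5× c (aromatic, in 6-ring) → match; 5× C (acyclic) → no; 2× O (acyclic) → no; 1× N (acyclic) → no.
Summing the matching environments: 1 + 5 = 6 matching atoms.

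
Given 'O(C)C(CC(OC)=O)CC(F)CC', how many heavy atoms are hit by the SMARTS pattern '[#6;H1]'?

2

The query [#6;H1] means: any carbon bearing exactly one hydrogen.
Check the 13 heavy atoms by environment: 3× C (H3) → no; 3× C (H2) → no; 2× C (H1) → match; 1× C (H0) → no; 3× O (H0) → no; 1× F (H0) → no.
That gives 2 matching atoms.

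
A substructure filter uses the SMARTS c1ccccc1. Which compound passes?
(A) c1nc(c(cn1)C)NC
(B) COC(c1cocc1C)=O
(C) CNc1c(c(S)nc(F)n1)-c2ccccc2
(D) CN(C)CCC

C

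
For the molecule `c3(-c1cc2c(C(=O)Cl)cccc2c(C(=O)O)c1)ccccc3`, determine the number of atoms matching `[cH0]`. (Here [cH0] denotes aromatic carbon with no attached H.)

6

Check the 22 heavy atoms by environment: 6× c (aromatic, H0) → match; 10× c (aromatic, H1) → no; 2× C (H0) → no; 2× O (H0) → no; 1× Cl (H0) → no; 1× O (H1) → no.
That gives 6 matching atoms.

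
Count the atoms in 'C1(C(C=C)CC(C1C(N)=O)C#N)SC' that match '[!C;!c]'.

4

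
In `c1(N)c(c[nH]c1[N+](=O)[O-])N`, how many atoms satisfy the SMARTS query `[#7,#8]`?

6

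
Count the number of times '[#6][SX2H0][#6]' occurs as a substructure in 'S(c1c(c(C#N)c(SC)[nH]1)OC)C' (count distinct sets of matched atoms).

2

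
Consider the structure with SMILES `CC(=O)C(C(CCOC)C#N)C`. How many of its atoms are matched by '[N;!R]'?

The query [N;!R] means: aliphatic nitrogen not in a ring.
Check the 12 heavy atoms by environment: 9× C (acyclic) → no; 2× O (acyclic) → no; 1× N (acyclic) → match.
That gives 1 matching atom.

1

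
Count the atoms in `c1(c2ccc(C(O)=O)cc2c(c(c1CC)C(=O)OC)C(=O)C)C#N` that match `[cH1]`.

Check the 24 heavy atoms by environment: 7× c (aromatic, H0) → no; 3× c (aromatic, H1) → match; 4× C (H0) → no; 4× O (H0) → no; 3× C (H3) → no; 1× N (H0) → no; 1× O (H1) → no; 1× C (H2) → no.
That gives 3 matching atoms.

3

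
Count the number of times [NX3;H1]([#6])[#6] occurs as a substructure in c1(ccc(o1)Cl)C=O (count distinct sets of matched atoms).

[NX3;H1]([#6])[#6] is the SMARTS for a secondary amine: a trivalent nitrogen with one H, bonded to two carbons.
No fragment in the molecule satisfies every constraint, giving 0 matches.

0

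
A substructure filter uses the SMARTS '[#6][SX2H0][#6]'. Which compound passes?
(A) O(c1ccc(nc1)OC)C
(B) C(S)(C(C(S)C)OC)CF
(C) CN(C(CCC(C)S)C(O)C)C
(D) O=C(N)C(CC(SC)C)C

[#6][SX2H0][#6] describes an aliphatic sulfur bridging two carbons with no H on the sulfur (a thioether).
(A) has a methoxy ether (-OCH3) but the bridging atom is O, not S.
(B) has a methoxy ether (-OCH3) but the bridging atom is O, not S.
(C) has a thiol (-SH) but the sulfur has H1, not H0 bridging two carbons.
(D) contains a methylthio ether (-SCH3), which satisfies every atom and bond constraint.
So the answer is (D).

D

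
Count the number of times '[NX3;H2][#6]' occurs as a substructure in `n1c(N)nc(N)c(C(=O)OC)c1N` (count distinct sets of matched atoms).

[NX3;H2][#6] is the SMARTS for a primary amine: a trivalent nitrogen with two H attached to carbon.
The molecule carries 3 separate instances of a primary amino group (-NH2) meeting every constraint; each maps to a distinct set of atoms, giving 3 matches.

3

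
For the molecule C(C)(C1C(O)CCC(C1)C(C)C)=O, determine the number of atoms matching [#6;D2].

3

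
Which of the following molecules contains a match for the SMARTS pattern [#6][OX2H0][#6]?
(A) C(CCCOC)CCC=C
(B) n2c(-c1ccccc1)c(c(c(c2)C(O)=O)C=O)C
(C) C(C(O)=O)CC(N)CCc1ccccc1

A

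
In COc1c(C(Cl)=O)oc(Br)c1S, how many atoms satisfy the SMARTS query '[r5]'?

5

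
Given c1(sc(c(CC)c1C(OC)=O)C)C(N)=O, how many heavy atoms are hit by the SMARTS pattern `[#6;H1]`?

0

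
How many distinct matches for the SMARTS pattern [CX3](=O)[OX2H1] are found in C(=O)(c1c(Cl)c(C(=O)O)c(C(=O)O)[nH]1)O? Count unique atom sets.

3

[CX3](=O)[OX2H1] is the SMARTS for a carboxylic acid: an sp2 carbon double-bonded to O and single-bonded to an -OH oxygen.
The molecule carries 3 separate instances of a carboxylic acid group (-C(=O)OH) meeting every constraint; each maps to a distinct set of atoms, giving 3 matches.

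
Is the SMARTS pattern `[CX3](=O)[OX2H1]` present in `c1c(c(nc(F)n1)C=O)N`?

No

The pattern [CX3](=O)[OX2H1] describes an sp2 carbon double-bonded to O and single-bonded to an -OH oxygen — a carboxylic acid.
The closest candidate here is an aldehyde (-CHO), but there is no singly-bonded oxygen on the carbonyl carbon. No other fragment satisfies the full query, so there is no match.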